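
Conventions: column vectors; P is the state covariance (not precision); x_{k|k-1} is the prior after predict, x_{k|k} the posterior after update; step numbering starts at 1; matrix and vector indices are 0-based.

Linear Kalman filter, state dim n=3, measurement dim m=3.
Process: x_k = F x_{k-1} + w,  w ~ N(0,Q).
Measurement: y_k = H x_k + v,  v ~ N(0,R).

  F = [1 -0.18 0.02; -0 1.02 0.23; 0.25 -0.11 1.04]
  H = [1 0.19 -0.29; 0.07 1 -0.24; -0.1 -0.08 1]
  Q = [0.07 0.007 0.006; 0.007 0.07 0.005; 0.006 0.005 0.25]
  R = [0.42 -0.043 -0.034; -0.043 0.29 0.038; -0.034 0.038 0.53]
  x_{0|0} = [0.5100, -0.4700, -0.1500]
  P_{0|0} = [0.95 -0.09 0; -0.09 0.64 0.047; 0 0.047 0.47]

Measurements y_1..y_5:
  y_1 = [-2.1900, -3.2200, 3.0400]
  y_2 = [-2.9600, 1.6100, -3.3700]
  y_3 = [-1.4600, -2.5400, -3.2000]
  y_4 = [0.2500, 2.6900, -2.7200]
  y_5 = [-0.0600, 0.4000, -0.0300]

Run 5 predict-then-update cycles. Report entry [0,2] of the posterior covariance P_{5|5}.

step 1: x^-=[0.5916, -0.5139, 0.0232]  P^-=[1.0730 -0.2011 0.2710; -0.2011 0.7828 0.0713; 0.2710 0.0713 0.8197]  S=[1.3487 -0.0604 -0.0769; -0.0604 1.0537 -0.1094; -0.0769 -0.1094 1.2966]  K=[0.7132 -0.1227 0.1706; -0.0172 0.7208 0.0820; 0.0679 -0.0339 0.6080]  nu=[-2.6772, -2.7419, 3.0348]  x^+=[-0.4635, -2.1951, 1.7798]  P^+=[0.3369 -0.0617 0.0903; -0.0617 0.2374 0.0843; 0.0903 0.0843 0.3344]
step 2: x^-=[-0.0328, -1.8296, 1.9766]  P^-=[0.4400 -0.0790 0.1898; -0.0790 0.3743 0.1351; 0.1898 0.1351 0.6667]  S=[0.7745 -0.0695 -0.0451; -0.0695 0.6225 0.0088; -0.0451 0.0088 1.1427]  K=[0.4775 -0.0995 0.1528; -0.0070 0.5381 0.0945; 0.0594 -0.0200 0.5599]  nu=[-2.0064, 3.9163, -5.4963]  x^+=[-2.2201, -0.2276, -1.2982]  P^+=[0.2307 -0.0403 0.0808; -0.0403 0.1823 0.0813; 0.0808 0.0813 0.3086]
step 3: x^-=[-2.2050, -0.5308, -1.8801]  P^-=[0.3239 -0.0493 0.1490; -0.0493 0.3141 0.1369; 0.1490 0.1369 0.6260]  S=[0.6877 -0.0518 -0.0653; -0.0518 0.5641 0.0191; -0.0653 0.0191 1.1087]  K=[0.4014 -0.0783 0.1337; 0.0034 0.4895 0.0970; 0.0407 -0.0198 0.5440]  nu=[0.3007, -2.3061, -1.5829]  x^+=[-2.1155, -1.8121, -2.6832]  P^+=[0.1940 -0.0314 0.0711; -0.0314 0.1669 0.0801; 0.0711 0.0801 0.2997]
step 4: x^-=[-1.8429, -2.4655, -3.1201]  P^-=[0.2831 -0.0396 0.1281; -0.0396 0.2971 0.1370; 0.1281 0.1370 0.6087]  S=[0.6606 -0.0438 -0.0784; -0.0438 0.5479 0.0220; -0.0784 0.0220 1.0953]  K=[0.3709 -0.0674 0.1219; 0.0084 0.4739 0.0981; 0.0285 -0.0195 0.5365]  nu=[1.6566, 4.5357, 0.0186]  x^+=[-1.5321, -0.3003, -3.1514]  P^+=[0.1787 -0.0278 0.0651; -0.0278 0.1619 0.0799; 0.0651 0.0799 0.2955]
step 5: x^-=[-1.5411, -1.0312, -3.6274]  P^-=[0.2661 -0.0364 0.1172; -0.0364 0.2916 0.1369; 0.1172 0.1369 0.5999]  S=[0.6502 -0.0406 -0.0856; -0.0406 0.5427 0.0232; -0.0856 0.0232 1.0885]  K=[0.3576 -0.0628 0.1154; 0.0104 0.4686 0.0985; 0.0216 -0.0191 0.5324]  nu=[0.6250, 0.6685, 3.3608]  x^+=[-0.9718, -0.3804, -1.8374]  P^+=[0.1719 -0.0264 0.0617; -0.0264 0.1602 0.0798; 0.0617 0.0798 0.2933]

P_post[0,2] = 0.0617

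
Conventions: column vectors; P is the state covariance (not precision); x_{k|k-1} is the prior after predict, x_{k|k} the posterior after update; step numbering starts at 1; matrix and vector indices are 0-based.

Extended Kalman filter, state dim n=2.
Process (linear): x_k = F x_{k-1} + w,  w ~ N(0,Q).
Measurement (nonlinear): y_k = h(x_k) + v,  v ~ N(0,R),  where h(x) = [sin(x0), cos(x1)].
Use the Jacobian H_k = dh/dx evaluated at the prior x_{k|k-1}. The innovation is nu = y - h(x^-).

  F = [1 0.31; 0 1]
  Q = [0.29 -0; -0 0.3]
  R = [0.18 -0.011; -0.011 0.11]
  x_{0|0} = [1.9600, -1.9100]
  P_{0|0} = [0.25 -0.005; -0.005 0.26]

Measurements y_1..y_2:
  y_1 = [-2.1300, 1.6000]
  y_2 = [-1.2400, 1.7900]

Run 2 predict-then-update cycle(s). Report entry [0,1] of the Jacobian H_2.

step 1: x^-=[1.3679, -1.9100]  P^-=[0.5619 0.0756; 0.0756 0.5600]  H_jac=[0.2015 0.0000; 0.0000 0.9430]  S=[0.2028 0.0034; 0.0034 0.6080]  K=[0.5564 0.1142; 0.0607 0.8682]  nu=[-3.1095, 1.9327]  x^+=[-0.1414, -0.4207]  P^+=[0.4908 0.0068; 0.0068 0.1006]
step 2: x^-=[-0.2719, -0.4207]  P^-=[0.7947 0.0380; 0.0380 0.4006]  H_jac=[0.9633 0.0000; 0.0000 0.4084]  S=[0.9174 0.0040; 0.0040 0.1768]  K=[0.8341 0.0691; 0.0359 0.9244]  nu=[-0.9715, 0.8772]  x^+=[-1.0215, 0.3553]  P^+=[0.1551 -0.0038; -0.0038 0.2480]

H_jac[0,1] = 0.0000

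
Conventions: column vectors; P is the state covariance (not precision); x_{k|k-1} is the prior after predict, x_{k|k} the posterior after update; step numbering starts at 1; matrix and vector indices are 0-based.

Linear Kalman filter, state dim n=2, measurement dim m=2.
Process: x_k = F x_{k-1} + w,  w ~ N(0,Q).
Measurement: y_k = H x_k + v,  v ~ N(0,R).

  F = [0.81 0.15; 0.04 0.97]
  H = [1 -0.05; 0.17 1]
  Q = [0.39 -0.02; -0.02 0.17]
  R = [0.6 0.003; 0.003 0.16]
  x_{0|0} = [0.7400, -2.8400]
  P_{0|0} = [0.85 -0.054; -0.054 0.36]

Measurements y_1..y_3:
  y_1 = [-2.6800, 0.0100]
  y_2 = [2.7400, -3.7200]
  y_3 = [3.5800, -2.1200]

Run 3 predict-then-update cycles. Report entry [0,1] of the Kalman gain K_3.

K[0,1] = 0.1029

step 1: x^-=[0.1734, -2.7252]  P^-=[0.9427 0.0172; 0.0172 0.5059]  S=[1.5422 0.1550; 0.1550 0.6990]  K=[0.5985 0.1211; -0.0802 0.7457]  nu=[-2.9897, 2.7057]  x^+=[-1.2882, -0.4677]  P^+=[0.3575 -0.0396; -0.0396 0.1258]
step 2: x^-=[-1.1136, -0.5052]  P^-=[0.6178 -0.0215; -0.0215 0.2859]  S=[1.2206 0.0724; 0.0724 0.4564]  K=[0.5008 0.1036; -0.0666 0.6289]  nu=[3.8283, -3.0255]  x^+=[0.4904, -2.6630]  P^+=[0.2992 -0.0328; -0.0328 0.1060]
step 3: x^-=[-0.0022, -2.5635]  P^-=[0.5807 -0.0208; -0.0208 0.2677]  S=[1.1835 0.0677; 0.0677 0.4374]  K=[0.4857 0.1029; -0.0640 0.6138]  nu=[3.4540, 0.4438]  x^+=[1.7210, -2.5122]  P^+=[0.2901 -0.0314; -0.0314 0.1034]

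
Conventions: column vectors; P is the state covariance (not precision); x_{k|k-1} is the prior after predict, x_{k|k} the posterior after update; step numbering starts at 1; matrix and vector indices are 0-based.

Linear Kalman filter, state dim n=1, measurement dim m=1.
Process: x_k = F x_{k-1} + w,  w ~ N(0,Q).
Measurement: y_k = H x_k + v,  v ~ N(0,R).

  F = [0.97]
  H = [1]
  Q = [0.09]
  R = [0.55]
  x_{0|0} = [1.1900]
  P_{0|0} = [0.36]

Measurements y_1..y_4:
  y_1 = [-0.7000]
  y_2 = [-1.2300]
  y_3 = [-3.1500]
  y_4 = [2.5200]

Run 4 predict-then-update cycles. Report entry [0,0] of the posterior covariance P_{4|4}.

P_post[0,0] = 0.1785

step 1: x^-=[1.1543]  P^-=[0.4287]  S=[0.9787]  K=[0.4380]  nu=[-1.8543]  x^+=[0.3420]  P^+=[0.2409]
step 2: x^-=[0.3318]  P^-=[0.3167]  S=[0.8667]  K=[0.3654]  nu=[-1.5618]  x^+=[-0.2389]  P^+=[0.2010]
step 3: x^-=[-0.2317]  P^-=[0.2791]  S=[0.8291]  K=[0.3366]  nu=[-2.9183]  x^+=[-1.2141]  P^+=[0.1851]
step 4: x^-=[-1.1777]  P^-=[0.2642]  S=[0.8142]  K=[0.3245]  nu=[3.6977]  x^+=[0.0222]  P^+=[0.1785]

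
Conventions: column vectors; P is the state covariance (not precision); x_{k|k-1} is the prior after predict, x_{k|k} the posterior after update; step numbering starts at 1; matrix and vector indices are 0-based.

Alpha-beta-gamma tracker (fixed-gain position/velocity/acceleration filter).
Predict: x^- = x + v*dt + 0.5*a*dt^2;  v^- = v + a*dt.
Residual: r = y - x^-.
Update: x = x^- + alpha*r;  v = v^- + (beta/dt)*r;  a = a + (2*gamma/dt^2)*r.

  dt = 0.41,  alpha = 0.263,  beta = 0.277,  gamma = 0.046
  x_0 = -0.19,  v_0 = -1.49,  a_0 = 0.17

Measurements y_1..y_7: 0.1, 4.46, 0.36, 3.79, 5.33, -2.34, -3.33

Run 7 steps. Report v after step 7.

v_post = -6.9973

step 1: x_pred=-0.7866  r=0.8866  x^+=-0.5534  v^+=-0.8213  a^+=0.6552
step 2: x_pred=-0.8351  r=5.2951  x^+=0.5575  v^+=3.0248  a^+=3.5532
step 3: x_pred=2.0963  r=-1.7363  x^+=1.6397  v^+=3.3085  a^+=2.6029
step 4: x_pred=3.2149  r=0.5751  x^+=3.3662  v^+=4.7642  a^+=2.9177
step 5: x_pred=5.5647  r=-0.2347  x^+=5.5030  v^+=5.8019  a^+=2.7892
step 6: x_pred=8.1162  r=-10.4562  x^+=5.3662  v^+=-0.1189  a^+=-2.9334
step 7: x_pred=5.0709  r=-8.4009  x^+=2.8615  v^+=-6.9973  a^+=-7.5312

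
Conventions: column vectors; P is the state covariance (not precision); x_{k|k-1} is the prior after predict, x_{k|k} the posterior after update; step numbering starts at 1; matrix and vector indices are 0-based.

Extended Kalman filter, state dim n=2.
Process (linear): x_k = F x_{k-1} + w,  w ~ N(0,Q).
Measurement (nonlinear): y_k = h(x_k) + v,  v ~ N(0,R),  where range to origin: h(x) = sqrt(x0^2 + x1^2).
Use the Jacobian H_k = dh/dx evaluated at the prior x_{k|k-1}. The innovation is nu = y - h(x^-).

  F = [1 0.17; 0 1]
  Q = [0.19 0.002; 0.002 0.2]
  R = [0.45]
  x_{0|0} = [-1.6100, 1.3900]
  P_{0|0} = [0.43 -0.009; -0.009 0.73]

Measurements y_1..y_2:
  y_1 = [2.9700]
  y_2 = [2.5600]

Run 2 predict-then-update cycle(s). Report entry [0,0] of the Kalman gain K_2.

K[0,0] = -0.1677

step 1: x^-=[-1.3737, 1.3900]  P^-=[0.6380 0.1171; 0.1171 0.9300]  H_jac=[-0.7029 0.7113]  S=[1.1186]  K=[-0.3265; 0.5177]  nu=[1.0157]  x^+=[-1.7053, 1.9159]  P^+=[0.5188 0.3062; 0.3062 0.6301]
step 2: x^-=[-1.3796, 1.9159]  P^-=[0.8311 0.4153; 0.4153 0.8301]  H_jac=[-0.5844 0.8115]  S=[0.8866]  K=[-0.1677; 0.4861]  nu=[0.1991]  x^+=[-1.4130, 2.0127]  P^+=[0.8062 0.4876; 0.4876 0.6206]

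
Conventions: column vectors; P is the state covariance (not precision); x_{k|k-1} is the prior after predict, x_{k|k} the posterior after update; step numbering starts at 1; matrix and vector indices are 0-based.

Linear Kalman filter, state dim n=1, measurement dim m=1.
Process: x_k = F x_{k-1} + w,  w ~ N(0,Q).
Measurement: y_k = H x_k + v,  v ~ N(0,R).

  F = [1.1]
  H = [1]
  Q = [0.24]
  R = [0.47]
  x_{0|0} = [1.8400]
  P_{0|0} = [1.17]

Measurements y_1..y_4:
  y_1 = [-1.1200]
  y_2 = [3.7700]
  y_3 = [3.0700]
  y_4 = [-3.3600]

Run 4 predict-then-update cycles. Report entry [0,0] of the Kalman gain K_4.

step 1: x^-=[2.0240]  P^-=[1.6557]  S=[2.1257]  K=[0.7789]  nu=[-3.1440]  x^+=[-0.4249]  P^+=[0.3661]
step 2: x^-=[-0.4673]  P^-=[0.6830]  S=[1.1530]  K=[0.5924]  nu=[4.2373]  x^+=[2.0427]  P^+=[0.2784]
step 3: x^-=[2.2469]  P^-=[0.5769]  S=[1.0469]  K=[0.5510]  nu=[0.8231]  x^+=[2.7005]  P^+=[0.2590]
step 4: x^-=[2.9705]  P^-=[0.5534]  S=[1.0234]  K=[0.5407]  nu=[-6.3305]  x^+=[-0.4526]  P^+=[0.2541]

K[0,0] = 0.5407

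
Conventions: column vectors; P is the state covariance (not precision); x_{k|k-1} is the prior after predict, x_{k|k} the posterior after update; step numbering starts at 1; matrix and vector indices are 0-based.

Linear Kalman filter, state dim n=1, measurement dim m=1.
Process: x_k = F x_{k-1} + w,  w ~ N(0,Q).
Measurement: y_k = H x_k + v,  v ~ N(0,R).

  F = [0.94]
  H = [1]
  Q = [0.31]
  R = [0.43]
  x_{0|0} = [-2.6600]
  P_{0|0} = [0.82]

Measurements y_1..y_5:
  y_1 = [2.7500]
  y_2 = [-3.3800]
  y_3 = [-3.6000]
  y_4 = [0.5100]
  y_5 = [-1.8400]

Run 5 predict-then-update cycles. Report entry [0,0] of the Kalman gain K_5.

step 1: x^-=[-2.5004]  P^-=[1.0346]  S=[1.4646]  K=[0.7064]  nu=[5.2504]  x^+=[1.2085]  P^+=[0.3037]
step 2: x^-=[1.1359]  P^-=[0.5784]  S=[1.0084]  K=[0.5736]  nu=[-4.5159]  x^+=[-1.4543]  P^+=[0.2466]
step 3: x^-=[-1.3670]  P^-=[0.5279]  S=[0.9579]  K=[0.5511]  nu=[-2.2330]  x^+=[-2.5977]  P^+=[0.2370]
step 4: x^-=[-2.4418]  P^-=[0.5194]  S=[0.9494]  K=[0.5471]  nu=[2.9518]  x^+=[-0.8269]  P^+=[0.2352]
step 5: x^-=[-0.7773]  P^-=[0.5179]  S=[0.9479]  K=[0.5463]  nu=[-1.0627]  x^+=[-1.3579]  P^+=[0.2349]

K[0,0] = 0.5463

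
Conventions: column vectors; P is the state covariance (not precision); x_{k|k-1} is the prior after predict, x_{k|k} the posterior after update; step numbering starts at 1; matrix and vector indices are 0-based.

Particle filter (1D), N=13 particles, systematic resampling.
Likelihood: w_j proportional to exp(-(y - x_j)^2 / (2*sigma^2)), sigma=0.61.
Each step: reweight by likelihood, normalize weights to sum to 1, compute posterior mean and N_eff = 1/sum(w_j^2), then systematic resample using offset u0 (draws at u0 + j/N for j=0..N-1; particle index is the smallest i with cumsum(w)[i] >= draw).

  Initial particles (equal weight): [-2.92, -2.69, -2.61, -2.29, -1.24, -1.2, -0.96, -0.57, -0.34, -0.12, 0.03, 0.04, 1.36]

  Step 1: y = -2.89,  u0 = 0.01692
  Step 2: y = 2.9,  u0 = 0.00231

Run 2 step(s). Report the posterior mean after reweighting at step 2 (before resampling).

post_mean = -2.2982

step 1: w=[0.2839, 0.2694, 0.2558, 0.1752, 0.0073, 0.0061, 0.0019, 0.0002, 0.0000, 0.0000, 0.0000, 0.0000, 0.0000]  mean=-2.6411  Neff=4.0091  idx=[0, 0, 0, 0, 1, 1, 1, 2, 2, 2, 2, 3, 3]
step 2: w=[0.0000, 0.0000, 0.0000, 0.0000, 0.0015, 0.0015, 0.0015, 0.0049, 0.0049, 0.0049, 0.0049, 0.4879, 0.4879]  mean=-2.2982  Neff=2.1001  idx=[5, 11, 11, 11, 11, 11, 11, 12, 12, 12, 12, 12, 12]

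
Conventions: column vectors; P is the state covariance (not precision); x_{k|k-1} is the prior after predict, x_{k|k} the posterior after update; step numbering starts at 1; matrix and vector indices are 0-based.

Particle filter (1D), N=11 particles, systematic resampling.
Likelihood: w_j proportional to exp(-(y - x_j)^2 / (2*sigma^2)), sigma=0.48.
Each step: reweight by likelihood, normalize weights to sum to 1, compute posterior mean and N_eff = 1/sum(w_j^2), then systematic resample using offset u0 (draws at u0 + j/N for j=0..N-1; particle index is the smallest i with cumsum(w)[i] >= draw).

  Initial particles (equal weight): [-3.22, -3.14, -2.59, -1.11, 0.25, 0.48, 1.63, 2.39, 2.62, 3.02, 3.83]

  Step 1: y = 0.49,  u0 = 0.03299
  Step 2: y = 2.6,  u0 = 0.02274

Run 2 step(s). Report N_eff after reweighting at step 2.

step 1: w=[0.0000, 0.0000, 0.0000, 0.0020, 0.4535, 0.5137, 0.0306, 0.0002, 0.0000, 0.0000, 0.0000]  mean=0.4082  Neff=2.1256  idx=[4, 4, 4, 4, 4, 5, 5, 5, 5, 5, 5]
step 2: w=[0.0164, 0.0164, 0.0164, 0.0164, 0.0164, 0.1530, 0.1530, 0.1530, 0.1530, 0.1530, 0.1530]  mean=0.4611  Neff=7.0543  idx=[1, 5, 5, 6, 6, 7, 8, 8, 9, 9, 10]

N_eff = 7.0543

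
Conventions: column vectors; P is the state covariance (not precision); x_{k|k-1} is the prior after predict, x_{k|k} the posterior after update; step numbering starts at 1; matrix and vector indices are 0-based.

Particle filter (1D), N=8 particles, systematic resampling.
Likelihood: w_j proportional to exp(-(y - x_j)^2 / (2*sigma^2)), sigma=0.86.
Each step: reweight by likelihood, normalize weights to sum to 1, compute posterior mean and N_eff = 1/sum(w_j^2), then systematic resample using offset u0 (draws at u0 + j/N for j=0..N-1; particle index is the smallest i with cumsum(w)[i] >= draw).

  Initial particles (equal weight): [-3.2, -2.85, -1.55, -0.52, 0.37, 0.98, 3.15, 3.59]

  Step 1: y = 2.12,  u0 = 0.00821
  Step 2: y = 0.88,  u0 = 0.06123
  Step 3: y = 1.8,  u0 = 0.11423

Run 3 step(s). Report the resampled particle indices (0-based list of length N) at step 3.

resampled_idx = [1, 2, 3, 4, 5, 6, 7, 7]

step 1: w=[0.0000, 0.0000, 0.0001, 0.0071, 0.0993, 0.3269, 0.3841, 0.1826]  mean=2.2187  Neff=3.3599  idx=[4, 5, 5, 5, 6, 6, 6, 7]
step 2: w=[0.2141, 0.2535, 0.2535, 0.2535, 0.0078, 0.0078, 0.0078, 0.0018]  mean=0.9051  Neff=4.1864  idx=[0, 0, 1, 1, 2, 2, 3, 3]
step 3: w=[0.0582, 0.0582, 0.1473, 0.1473, 0.1473, 0.1473, 0.1473, 0.1473]  mean=0.9090  Neff=7.3051  idx=[1, 2, 3, 4, 5, 6, 7, 7]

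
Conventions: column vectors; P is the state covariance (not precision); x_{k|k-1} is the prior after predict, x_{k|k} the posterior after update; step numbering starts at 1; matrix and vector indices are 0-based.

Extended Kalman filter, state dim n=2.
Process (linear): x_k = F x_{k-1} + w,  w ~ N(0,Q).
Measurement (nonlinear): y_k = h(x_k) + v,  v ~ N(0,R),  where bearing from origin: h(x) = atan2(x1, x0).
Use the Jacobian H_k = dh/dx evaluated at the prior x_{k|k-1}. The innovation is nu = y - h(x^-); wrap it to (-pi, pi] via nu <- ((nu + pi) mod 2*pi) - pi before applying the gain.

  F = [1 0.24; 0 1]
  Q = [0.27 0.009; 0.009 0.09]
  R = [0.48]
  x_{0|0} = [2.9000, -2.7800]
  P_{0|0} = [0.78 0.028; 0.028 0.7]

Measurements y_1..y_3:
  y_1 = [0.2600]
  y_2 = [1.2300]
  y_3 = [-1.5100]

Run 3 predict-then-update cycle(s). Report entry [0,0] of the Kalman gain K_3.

K[0,0] = 0.4996

step 1: x^-=[2.2328, -2.7800]  P^-=[1.1038 0.2050; 0.2050 0.7900]  H_jac=[0.2187 0.1756]  S=[0.5729]  K=[0.4841; 0.3204]  nu=[1.1541]  x^+=[2.7915, -2.4102]  P^+=[0.9695 0.1161; 0.1161 0.7312]
step 2: x^-=[2.2131, -2.4102]  P^-=[1.3373 0.3006; 0.3006 0.8212]  H_jac=[0.2251 0.2067]  S=[0.6108]  K=[0.5946; 0.3887]  nu=[2.0580]  x^+=[3.4367, -1.6103]  P^+=[1.1214 0.1595; 0.1595 0.7289]
step 3: x^-=[3.0503, -1.6103]  P^-=[1.5099 0.3434; 0.3434 0.8189]  H_jac=[0.1354 0.2564]  S=[0.5853]  K=[0.4996; 0.4381]  nu=[-1.0243]  x^+=[2.5386, -2.0590]  P^+=[1.3638 0.2153; 0.2153 0.7066]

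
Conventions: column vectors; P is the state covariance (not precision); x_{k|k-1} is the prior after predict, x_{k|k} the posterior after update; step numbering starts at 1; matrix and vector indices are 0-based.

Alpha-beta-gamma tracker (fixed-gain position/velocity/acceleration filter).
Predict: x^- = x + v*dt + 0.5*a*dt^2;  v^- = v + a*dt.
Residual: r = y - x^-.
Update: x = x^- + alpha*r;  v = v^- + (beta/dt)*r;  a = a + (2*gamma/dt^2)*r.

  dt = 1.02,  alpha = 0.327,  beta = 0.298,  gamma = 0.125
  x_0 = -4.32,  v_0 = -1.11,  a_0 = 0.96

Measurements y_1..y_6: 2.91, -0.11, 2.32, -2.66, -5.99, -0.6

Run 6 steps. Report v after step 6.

v_post = -9.0137

step 1: x_pred=-4.9528  r=7.8628  x^+=-2.3817  v^+=2.1664  a^+=2.8494
step 2: x_pred=1.3103  r=-1.4203  x^+=0.8458  v^+=4.6578  a^+=2.5081
step 3: x_pred=6.9015  r=-4.5815  x^+=5.4033  v^+=5.8775  a^+=1.4072
step 4: x_pred=12.1304  r=-14.7904  x^+=7.2940  v^+=2.9917  a^+=-2.1468
step 5: x_pred=9.2288  r=-15.2188  x^+=4.2522  v^+=-3.6443  a^+=-5.8038
step 6: x_pred=-2.4841  r=1.8841  x^+=-1.8680  v^+=-9.0137  a^+=-5.3510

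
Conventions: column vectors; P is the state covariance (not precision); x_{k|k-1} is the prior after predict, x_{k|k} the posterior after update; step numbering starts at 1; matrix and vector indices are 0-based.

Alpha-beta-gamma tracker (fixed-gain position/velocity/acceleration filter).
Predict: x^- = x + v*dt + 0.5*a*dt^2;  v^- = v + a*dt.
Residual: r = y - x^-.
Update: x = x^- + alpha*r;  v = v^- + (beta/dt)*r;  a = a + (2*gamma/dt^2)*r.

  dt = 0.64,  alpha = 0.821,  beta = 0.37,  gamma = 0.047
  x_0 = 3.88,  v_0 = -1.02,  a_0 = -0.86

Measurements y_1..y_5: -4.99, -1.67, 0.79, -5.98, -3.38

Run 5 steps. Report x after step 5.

step 1: x_pred=3.0511  r=-8.0411  x^+=-3.5506  v^+=-6.2191  a^+=-2.7054
step 2: x_pred=-8.0850  r=6.4150  x^+=-2.8183  v^+=-4.2419  a^+=-1.2332
step 3: x_pred=-5.7857  r=6.5757  x^+=-0.3870  v^+=-1.2296  a^+=0.2759
step 4: x_pred=-1.1175  r=-4.8625  x^+=-5.1096  v^+=-3.8642  a^+=-0.8400
step 5: x_pred=-7.7547  r=4.3747  x^+=-4.1631  v^+=-1.8727  a^+=0.1639

x_post = -4.1631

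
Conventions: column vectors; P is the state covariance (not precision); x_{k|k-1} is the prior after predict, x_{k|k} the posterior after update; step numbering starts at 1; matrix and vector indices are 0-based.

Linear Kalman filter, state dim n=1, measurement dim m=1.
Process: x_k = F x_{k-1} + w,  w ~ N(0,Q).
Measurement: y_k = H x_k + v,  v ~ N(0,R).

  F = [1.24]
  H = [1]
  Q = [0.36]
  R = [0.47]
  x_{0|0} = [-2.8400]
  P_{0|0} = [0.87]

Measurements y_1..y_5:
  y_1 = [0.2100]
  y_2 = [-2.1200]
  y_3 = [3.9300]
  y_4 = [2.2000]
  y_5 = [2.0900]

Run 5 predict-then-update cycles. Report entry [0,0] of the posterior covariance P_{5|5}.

step 1: x^-=[-3.5216]  P^-=[1.6977]  S=[2.1677]  K=[0.7832]  nu=[3.7316]  x^+=[-0.5991]  P^+=[0.3681]
step 2: x^-=[-0.7429]  P^-=[0.9260]  S=[1.3960]  K=[0.6633]  nu=[-1.3771]  x^+=[-1.6563]  P^+=[0.3118]
step 3: x^-=[-2.0539]  P^-=[0.8394]  S=[1.3094]  K=[0.6410]  nu=[5.9839]  x^+=[1.7821]  P^+=[0.3013]
step 4: x^-=[2.2098]  P^-=[0.8233]  S=[1.2933]  K=[0.6366]  nu=[-0.0098]  x^+=[2.2036]  P^+=[0.2992]
step 5: x^-=[2.7324]  P^-=[0.8200]  S=[1.2900]  K=[0.6357]  nu=[-0.6424]  x^+=[2.3240]  P^+=[0.2988]

P_post[0,0] = 0.2988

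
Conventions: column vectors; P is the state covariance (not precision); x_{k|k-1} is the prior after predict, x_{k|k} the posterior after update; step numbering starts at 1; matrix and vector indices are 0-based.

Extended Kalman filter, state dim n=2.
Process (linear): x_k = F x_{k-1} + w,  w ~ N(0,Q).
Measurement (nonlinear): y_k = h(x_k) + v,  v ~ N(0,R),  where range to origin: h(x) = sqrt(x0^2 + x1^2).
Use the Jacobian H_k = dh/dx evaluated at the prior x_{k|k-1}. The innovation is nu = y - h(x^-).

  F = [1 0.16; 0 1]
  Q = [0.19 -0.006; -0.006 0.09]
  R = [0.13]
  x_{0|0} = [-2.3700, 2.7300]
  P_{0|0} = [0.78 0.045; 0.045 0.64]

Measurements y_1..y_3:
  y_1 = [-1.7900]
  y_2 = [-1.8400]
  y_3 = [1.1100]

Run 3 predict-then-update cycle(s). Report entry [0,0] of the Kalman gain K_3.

K[0,0] = -0.6925

step 1: x^-=[-1.9332, 2.7300]  P^-=[1.0008 0.1414; 0.1414 0.7300]  H_jac=[-0.5779 0.8161]  S=[0.8171]  K=[-0.5666; 0.6291]  nu=[-5.1352]  x^+=[0.9765, -0.5007]  P^+=[0.7385 0.4327; 0.4327 0.4066]
step 2: x^-=[0.8964, -0.5007]  P^-=[1.0773 0.4917; 0.4917 0.4966]  H_jac=[0.8730 -0.4877]  S=[0.6505]  K=[1.0772; 0.2876]  nu=[-2.8668]  x^+=[-2.1917, -1.3253]  P^+=[0.3225 0.2902; 0.2902 0.4428]
step 3: x^-=[-2.4037, -1.3253]  P^-=[0.6167 0.3550; 0.3550 0.5328]  H_jac=[-0.8757 -0.4828]  S=[1.0273]  K=[-0.6925; -0.5530]  nu=[-1.6349]  x^+=[-1.2716, -0.4212]  P^+=[0.1240 -0.0384; -0.0384 0.2186]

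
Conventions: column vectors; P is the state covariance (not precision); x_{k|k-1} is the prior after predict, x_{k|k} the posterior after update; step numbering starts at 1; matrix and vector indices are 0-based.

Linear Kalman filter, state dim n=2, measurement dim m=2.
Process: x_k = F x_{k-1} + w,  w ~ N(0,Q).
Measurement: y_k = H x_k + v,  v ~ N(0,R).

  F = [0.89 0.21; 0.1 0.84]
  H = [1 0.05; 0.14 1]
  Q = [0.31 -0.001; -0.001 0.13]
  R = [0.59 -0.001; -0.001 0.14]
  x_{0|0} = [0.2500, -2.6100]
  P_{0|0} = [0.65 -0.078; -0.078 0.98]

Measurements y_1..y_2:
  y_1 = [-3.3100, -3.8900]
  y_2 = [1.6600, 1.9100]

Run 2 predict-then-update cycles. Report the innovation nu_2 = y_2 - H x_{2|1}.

step 1: x^-=[-0.3256, -2.1674]  P^-=[0.8389 0.1698; 0.1698 0.8149]  S=[1.4479 0.3282; 0.3282 1.0189]  K=[0.5624 0.1008; -0.0444 0.8374]  nu=[-2.8760, -1.6770]  x^+=[-2.1121, -3.4441]  P^+=[0.3334 -0.0331; -0.0331 0.1219]
step 2: x^-=[-2.6030, -3.1042]  P^-=[0.5671 0.0247; 0.0247 0.2138]  S=[1.1601 0.1140; 0.1140 0.3718]  K=[0.4767 0.1339; -0.0277 0.5928]  nu=[4.4182, 5.3787]  x^+=[0.2233, -0.0383]  P^+=[0.2822 -0.0212; -0.0212 0.0860]

innov = [4.4182, 5.3787]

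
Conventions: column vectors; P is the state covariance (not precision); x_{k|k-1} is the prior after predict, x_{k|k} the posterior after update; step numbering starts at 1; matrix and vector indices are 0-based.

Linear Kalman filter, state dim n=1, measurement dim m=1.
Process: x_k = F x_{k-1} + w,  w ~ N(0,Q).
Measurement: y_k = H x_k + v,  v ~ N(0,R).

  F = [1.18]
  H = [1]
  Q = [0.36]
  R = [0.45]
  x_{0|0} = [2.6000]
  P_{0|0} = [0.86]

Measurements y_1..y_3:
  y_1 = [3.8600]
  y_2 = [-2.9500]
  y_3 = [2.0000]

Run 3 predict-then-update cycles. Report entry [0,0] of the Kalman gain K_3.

K[0,0] = 0.6309

step 1: x^-=[3.0680]  P^-=[1.5575]  S=[2.0075]  K=[0.7758]  nu=[0.7920]  x^+=[3.6825]  P^+=[0.3491]
step 2: x^-=[4.3453]  P^-=[0.8461]  S=[1.2961]  K=[0.6528]  nu=[-7.2953]  x^+=[-0.4171]  P^+=[0.2938]
step 3: x^-=[-0.4922]  P^-=[0.7690]  S=[1.2190]  K=[0.6309]  nu=[2.4922]  x^+=[1.0800]  P^+=[0.2839]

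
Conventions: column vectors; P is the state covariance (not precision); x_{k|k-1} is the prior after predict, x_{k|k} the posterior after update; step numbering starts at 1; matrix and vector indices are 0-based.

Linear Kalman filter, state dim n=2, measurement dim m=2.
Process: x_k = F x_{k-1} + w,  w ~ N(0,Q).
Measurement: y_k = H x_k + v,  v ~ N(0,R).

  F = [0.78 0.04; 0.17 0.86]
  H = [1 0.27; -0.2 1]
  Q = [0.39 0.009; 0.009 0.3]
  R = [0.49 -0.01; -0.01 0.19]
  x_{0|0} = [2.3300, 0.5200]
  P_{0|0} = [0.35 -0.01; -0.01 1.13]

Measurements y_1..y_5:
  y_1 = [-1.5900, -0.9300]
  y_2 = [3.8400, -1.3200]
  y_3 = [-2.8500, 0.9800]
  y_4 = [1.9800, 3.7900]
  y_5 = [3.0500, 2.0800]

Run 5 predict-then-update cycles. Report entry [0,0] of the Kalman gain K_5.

step 1: x^-=[1.8382, 0.8433]  P^-=[0.6041 0.0875; 0.0875 1.1429]  S=[1.2247 0.2605; 0.2605 1.3221]  K=[0.5406 -0.1317; 0.1486 0.8220]  nu=[-3.6559, -1.4057]  x^+=[0.0470, -0.8552]  P^+=[0.2604 0.0216; 0.0216 0.1590]
step 2: x^-=[0.0024, -0.7275]  P^-=[0.5500 0.0637; 0.0637 0.4315]  S=[1.1058 0.0567; 0.0567 0.6180]  K=[0.5192 -0.1226; 0.1288 0.6657]  nu=[4.0340, -0.5920]  x^+=[2.1695, -0.6022]  P^+=[0.2498 0.0215; 0.0215 0.1295]
step 3: x^-=[1.6681, -0.1491]  P^-=[0.5435 0.0611; 0.0611 0.4093]  S=[1.0964 0.0496; 0.0496 0.5966]  K=[0.5164 -0.1227; 0.1269 0.6550]  nu=[-4.4779, 1.4627]  x^+=[-0.8236, 0.2408]  P^+=[0.2485 0.0212; 0.0212 0.1274]
step 4: x^-=[-0.6328, 0.0670]  P^-=[0.5427 0.0607; 0.0607 0.4076]  S=[1.0952 0.0490; 0.0490 0.5951]  K=[0.5160 -0.1228; 0.1267 0.6542]  nu=[2.5947, 3.5964]  x^+=[0.2643, 2.7485]  P^+=[0.2483 0.0212; 0.0212 0.1273]
step 5: x^-=[0.3161, 2.4087]  P^-=[0.5426 0.0607; 0.0607 0.4075]  S=[1.0951 0.0489; 0.0489 0.5949]  K=[0.5159 -0.1228; 0.1267 0.6541]  nu=[2.0835, -0.2655]  x^+=[1.4237, 2.4989]  P^+=[0.2483 0.0212; 0.0212 0.1273]

K[0,0] = 0.5159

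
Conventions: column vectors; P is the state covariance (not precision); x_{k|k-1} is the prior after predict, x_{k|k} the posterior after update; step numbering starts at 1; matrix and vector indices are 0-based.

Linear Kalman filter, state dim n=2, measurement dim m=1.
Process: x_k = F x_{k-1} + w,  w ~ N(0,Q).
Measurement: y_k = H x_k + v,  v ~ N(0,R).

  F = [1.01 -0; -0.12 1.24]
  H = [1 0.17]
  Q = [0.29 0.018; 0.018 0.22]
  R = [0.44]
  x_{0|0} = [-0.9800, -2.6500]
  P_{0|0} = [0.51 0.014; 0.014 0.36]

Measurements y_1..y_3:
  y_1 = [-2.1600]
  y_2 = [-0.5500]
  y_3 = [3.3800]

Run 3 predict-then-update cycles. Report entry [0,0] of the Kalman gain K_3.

K[0,0] = 0.5307

step 1: x^-=[-0.9898, -3.1684]  P^-=[0.8103 -0.0263; -0.0263 0.7767]  S=[1.2638]  K=[0.6376; 0.0837]  nu=[-0.6316]  x^+=[-1.3925, -3.2213]  P^+=[0.2965 -0.0937; -0.0937 0.7679]
step 2: x^-=[-1.4064, -3.8273]  P^-=[0.5924 -0.1353; -0.1353 1.4328]  S=[1.0278]  K=[0.5540; 0.1053]  nu=[1.5071]  x^+=[-0.5715, -3.6685]  P^+=[0.2770 -0.1953; -0.1953 1.4214]
step 3: x^-=[-0.5772, -4.4804]  P^-=[0.5725 -0.2601; -0.2601 2.4677]  S=[0.9954]  K=[0.5307; 0.1601]  nu=[4.7189]  x^+=[1.9273, -3.7249]  P^+=[0.2921 -0.3447; -0.3447 2.4422]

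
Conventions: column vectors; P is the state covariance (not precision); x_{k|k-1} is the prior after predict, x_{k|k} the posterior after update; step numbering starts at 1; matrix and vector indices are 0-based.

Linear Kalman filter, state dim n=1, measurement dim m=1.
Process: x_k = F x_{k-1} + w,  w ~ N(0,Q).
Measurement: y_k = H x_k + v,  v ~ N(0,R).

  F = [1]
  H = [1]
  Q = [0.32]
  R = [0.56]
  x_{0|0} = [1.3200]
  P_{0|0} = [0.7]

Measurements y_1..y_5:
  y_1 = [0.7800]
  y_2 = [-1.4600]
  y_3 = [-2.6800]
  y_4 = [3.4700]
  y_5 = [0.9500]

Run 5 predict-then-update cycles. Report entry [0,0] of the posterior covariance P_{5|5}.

step 1: x^-=[1.3200]  P^-=[1.0200]  S=[1.5800]  K=[0.6456]  nu=[-0.5400]  x^+=[0.9714]  P^+=[0.3615]
step 2: x^-=[0.9714]  P^-=[0.6815]  S=[1.2415]  K=[0.5489]  nu=[-2.4314]  x^+=[-0.3633]  P^+=[0.3074]
step 3: x^-=[-0.3633]  P^-=[0.6274]  S=[1.1874]  K=[0.5284]  nu=[-2.3167]  x^+=[-1.5874]  P^+=[0.2959]
step 4: x^-=[-1.5874]  P^-=[0.6159]  S=[1.1759]  K=[0.5238]  nu=[5.0574]  x^+=[1.0615]  P^+=[0.2933]
step 5: x^-=[1.0615]  P^-=[0.6133]  S=[1.1733]  K=[0.5227]  nu=[-0.1115]  x^+=[1.0032]  P^+=[0.2927]

P_post[0,0] = 0.2927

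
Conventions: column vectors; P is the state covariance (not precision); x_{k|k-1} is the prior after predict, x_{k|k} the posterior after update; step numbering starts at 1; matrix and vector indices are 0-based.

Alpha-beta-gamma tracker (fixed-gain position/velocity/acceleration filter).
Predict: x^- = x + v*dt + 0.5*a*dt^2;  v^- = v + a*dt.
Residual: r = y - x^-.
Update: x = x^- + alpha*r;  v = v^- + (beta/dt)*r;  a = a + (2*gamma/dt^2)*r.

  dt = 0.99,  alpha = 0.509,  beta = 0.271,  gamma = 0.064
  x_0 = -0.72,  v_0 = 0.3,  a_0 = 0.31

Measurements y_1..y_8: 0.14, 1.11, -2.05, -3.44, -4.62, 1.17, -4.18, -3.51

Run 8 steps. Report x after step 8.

step 1: x_pred=-0.2711  r=0.4111  x^+=-0.0618  v^+=0.7194  a^+=0.3637
step 2: x_pred=0.8286  r=0.2814  x^+=0.9718  v^+=1.1565  a^+=0.4004
step 3: x_pred=2.3130  r=-4.3630  x^+=0.0922  v^+=0.3586  a^+=-0.1694
step 4: x_pred=0.3643  r=-3.8043  x^+=-1.5721  v^+=-0.8504  a^+=-0.6662
step 5: x_pred=-2.7405  r=-1.8795  x^+=-3.6972  v^+=-2.0245  a^+=-0.9117
step 6: x_pred=-6.1481  r=7.3181  x^+=-2.4232  v^+=-0.9238  a^+=0.0441
step 7: x_pred=-3.3161  r=-0.8639  x^+=-3.7558  v^+=-1.1166  a^+=-0.0687
step 8: x_pred=-4.8950  r=1.3850  x^+=-4.1900  v^+=-0.8055  a^+=0.1121

x_post = -4.1900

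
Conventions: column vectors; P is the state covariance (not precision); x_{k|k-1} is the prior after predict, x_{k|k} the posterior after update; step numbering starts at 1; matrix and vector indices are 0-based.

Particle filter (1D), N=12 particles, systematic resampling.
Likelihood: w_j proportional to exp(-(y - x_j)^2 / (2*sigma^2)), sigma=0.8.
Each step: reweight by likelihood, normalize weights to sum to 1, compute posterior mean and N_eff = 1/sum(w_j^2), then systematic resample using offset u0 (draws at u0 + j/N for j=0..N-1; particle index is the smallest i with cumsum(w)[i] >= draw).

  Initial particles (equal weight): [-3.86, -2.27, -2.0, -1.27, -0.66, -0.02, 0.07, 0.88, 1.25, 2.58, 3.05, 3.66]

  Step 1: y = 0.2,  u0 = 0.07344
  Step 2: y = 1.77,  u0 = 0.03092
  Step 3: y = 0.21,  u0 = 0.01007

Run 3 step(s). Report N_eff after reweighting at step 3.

step 1: w=[0.0000, 0.0022, 0.0059, 0.0479, 0.1454, 0.2494, 0.2557, 0.1805, 0.1095, 0.0031, 0.0005, 0.0000]  mean=0.1445  Neff=5.1121  idx=[4, 4, 5, 5, 5, 6, 6, 6, 7, 7, 8, 8]
step 2: w=[0.0030, 0.0030, 0.0250, 0.0250, 0.0250, 0.0319, 0.0319, 0.0319, 0.1644, 0.1644, 0.2472, 0.2472]  mean=0.9085  Neff=5.5183  idx=[2, 6, 8, 8, 9, 9, 10, 10, 10, 11, 11, 11]
step 3: w=[0.1308, 0.1342, 0.0960, 0.0960, 0.0960, 0.0960, 0.0585, 0.0585, 0.0585, 0.0585, 0.0585, 0.0585]  mean=0.7836  Neff=10.8112  idx=[0, 0, 1, 1, 2, 3, 4, 5, 6, 7, 9, 10]

N_eff = 10.8112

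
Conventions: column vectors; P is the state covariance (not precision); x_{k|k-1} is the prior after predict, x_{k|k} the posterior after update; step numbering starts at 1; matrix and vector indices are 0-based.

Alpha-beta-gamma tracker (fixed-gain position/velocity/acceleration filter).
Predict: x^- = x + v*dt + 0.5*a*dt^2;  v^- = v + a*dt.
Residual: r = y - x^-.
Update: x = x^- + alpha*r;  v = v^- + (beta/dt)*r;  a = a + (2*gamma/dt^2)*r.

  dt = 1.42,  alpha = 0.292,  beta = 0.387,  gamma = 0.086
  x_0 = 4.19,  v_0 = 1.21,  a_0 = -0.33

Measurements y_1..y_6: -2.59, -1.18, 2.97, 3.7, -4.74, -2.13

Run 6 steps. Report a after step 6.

step 1: x_pred=5.5755  r=-8.1655  x^+=3.1912  v^+=-1.4840  a^+=-1.0265
step 2: x_pred=0.0490  r=-1.2290  x^+=-0.3099  v^+=-3.2766  a^+=-1.1314
step 3: x_pred=-6.1033  r=9.0733  x^+=-3.4539  v^+=-2.4103  a^+=-0.3574
step 4: x_pred=-7.2369  r=10.9369  x^+=-4.0433  v^+=0.0629  a^+=0.5755
step 5: x_pred=-3.3738  r=-1.3662  x^+=-3.7727  v^+=0.5078  a^+=0.4590
step 6: x_pred=-2.5890  r=0.4590  x^+=-2.4550  v^+=1.2846  a^+=0.4981

a_post = 0.4981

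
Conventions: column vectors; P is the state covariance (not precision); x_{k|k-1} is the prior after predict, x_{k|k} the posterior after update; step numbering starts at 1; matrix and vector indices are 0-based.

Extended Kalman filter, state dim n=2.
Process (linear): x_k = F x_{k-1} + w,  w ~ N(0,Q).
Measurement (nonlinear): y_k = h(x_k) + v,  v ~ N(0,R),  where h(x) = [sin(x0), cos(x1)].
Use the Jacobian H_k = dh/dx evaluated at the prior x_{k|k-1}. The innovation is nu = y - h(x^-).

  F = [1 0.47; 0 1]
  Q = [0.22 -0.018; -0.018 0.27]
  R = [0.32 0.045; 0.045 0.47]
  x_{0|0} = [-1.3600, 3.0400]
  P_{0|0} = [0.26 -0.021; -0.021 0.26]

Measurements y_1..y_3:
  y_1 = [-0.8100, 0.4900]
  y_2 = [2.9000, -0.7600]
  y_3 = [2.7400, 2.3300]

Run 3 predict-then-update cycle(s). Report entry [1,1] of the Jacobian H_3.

H_jac[1,1] = 0.1692

step 1: x^-=[0.0688, 3.0400]  P^-=[0.5177 0.0832; 0.0832 0.5300]  H_jac=[0.9976 0.0000; 0.0000 -0.1014]  S=[0.8352 0.0366; 0.0366 0.4755]  K=[0.6212 -0.0655; 0.1047 -0.1211]  nu=[-0.8787, 1.4848]  x^+=[-0.5744, 2.7682]  P^+=[0.1963 0.0281; 0.0281 0.5148]
step 2: x^-=[0.7266, 2.7682]  P^-=[0.5565 0.2521; 0.2521 0.7848]  H_jac=[0.7474 0.0000; 0.0000 -0.3648]  S=[0.6308 -0.0237; -0.0237 0.5744]  K=[0.6543 -0.1331; 0.2803 -0.4868]  nu=[2.2356, 0.1711]  x^+=[2.1666, 3.3116]  P^+=[0.2721 0.0907; 0.0907 0.5926]
step 3: x^-=[3.7230, 3.3116]  P^-=[0.7083 0.3512; 0.3512 0.8626]  H_jac=[-0.8357 0.0000; 0.0000 0.1692]  S=[0.8146 -0.0047; -0.0047 0.4947]  K=[-0.7259 0.1133; -0.3586 0.2917]  nu=[3.2892, 3.3156]  x^+=[1.7109, 3.0991]  P^+=[0.2719 0.1216; 0.1216 0.7148]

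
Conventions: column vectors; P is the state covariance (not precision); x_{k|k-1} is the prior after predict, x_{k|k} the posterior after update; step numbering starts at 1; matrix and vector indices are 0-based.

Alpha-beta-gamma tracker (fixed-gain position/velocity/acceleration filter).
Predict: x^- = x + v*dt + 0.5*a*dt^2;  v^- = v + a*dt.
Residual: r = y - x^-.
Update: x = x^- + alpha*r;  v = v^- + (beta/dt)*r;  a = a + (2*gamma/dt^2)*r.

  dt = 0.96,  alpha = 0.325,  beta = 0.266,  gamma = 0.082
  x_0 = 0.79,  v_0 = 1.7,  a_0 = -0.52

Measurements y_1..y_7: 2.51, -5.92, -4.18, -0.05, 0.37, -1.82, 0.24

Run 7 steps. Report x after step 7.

step 1: x_pred=2.1824  r=0.3276  x^+=2.2889  v^+=1.2916  a^+=-0.4617
step 2: x_pred=3.3160  r=-9.2360  x^+=0.3143  v^+=-1.7108  a^+=-2.1053
step 3: x_pred=-2.2982  r=-1.8818  x^+=-2.9098  v^+=-4.2533  a^+=-2.4401
step 4: x_pred=-8.1173  r=8.0673  x^+=-5.4954  v^+=-4.3605  a^+=-1.0045
step 5: x_pred=-10.1444  r=10.5144  x^+=-6.7272  v^+=-2.4115  a^+=0.8665
step 6: x_pred=-8.6430  r=6.8230  x^+=-6.4255  v^+=0.3109  a^+=2.0807
step 7: x_pred=-5.1683  r=5.4083  x^+=-3.4106  v^+=3.8069  a^+=3.0431

x_post = -3.4106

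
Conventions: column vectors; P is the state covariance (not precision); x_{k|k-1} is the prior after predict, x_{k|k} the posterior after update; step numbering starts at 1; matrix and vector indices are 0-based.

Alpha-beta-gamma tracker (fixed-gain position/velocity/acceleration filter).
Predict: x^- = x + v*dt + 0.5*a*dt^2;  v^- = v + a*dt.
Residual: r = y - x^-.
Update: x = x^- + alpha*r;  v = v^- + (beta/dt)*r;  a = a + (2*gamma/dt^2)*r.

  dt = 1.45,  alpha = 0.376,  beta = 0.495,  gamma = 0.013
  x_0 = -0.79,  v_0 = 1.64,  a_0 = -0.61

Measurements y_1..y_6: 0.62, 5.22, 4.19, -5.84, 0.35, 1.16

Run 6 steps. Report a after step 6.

step 1: x_pred=0.9467  r=-0.3267  x^+=0.8239  v^+=0.6440  a^+=-0.6140
step 2: x_pred=1.1121  r=4.1079  x^+=2.6567  v^+=1.1559  a^+=-0.5632
step 3: x_pred=3.7407  r=0.4493  x^+=3.9096  v^+=0.4926  a^+=-0.5577
step 4: x_pred=4.0377  r=-9.8777  x^+=0.3237  v^+=-3.6880  a^+=-0.6798
step 5: x_pred=-5.7387  r=6.0887  x^+=-3.4493  v^+=-2.5953  a^+=-0.6045
step 6: x_pred=-7.8480  r=9.0080  x^+=-4.4610  v^+=-0.3967  a^+=-0.4931

a_post = -0.4931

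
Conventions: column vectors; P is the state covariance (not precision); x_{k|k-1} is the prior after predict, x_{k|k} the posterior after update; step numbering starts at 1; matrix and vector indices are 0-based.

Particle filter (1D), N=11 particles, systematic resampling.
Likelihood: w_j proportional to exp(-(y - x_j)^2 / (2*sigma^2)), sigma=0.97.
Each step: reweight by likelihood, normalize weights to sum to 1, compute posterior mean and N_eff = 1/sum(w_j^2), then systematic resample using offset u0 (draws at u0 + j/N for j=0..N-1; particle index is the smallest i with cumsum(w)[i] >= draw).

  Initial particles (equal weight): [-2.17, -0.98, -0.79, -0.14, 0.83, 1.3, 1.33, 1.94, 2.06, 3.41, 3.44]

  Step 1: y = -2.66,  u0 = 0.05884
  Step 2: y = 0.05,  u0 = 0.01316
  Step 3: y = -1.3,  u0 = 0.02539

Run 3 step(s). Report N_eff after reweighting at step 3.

step 1: w=[0.6794, 0.1723, 0.1204, 0.0264, 0.0012, 0.0002, 0.0002, 0.0000, 0.0000, 0.0000, 0.0000]  mean=-1.7404  Neff=1.9745  idx=[0, 0, 0, 0, 0, 0, 0, 1, 1, 2, 2]
step 2: w=[0.0241, 0.0241, 0.0241, 0.0241, 0.0241, 0.0241, 0.0241, 0.1883, 0.1883, 0.2274, 0.2274]  mean=-1.0944  Neff=5.6073  idx=[0, 4, 7, 7, 8, 8, 9, 9, 9, 10, 10]
step 3: w=[0.0705, 0.0705, 0.0999, 0.0999, 0.0999, 0.0999, 0.0919, 0.0919, 0.0919, 0.0919, 0.0919]  mean=-1.0606  Neff=10.8618  idx=[0, 1, 2, 3, 4, 5, 6, 7, 8, 9, 10]

N_eff = 10.8618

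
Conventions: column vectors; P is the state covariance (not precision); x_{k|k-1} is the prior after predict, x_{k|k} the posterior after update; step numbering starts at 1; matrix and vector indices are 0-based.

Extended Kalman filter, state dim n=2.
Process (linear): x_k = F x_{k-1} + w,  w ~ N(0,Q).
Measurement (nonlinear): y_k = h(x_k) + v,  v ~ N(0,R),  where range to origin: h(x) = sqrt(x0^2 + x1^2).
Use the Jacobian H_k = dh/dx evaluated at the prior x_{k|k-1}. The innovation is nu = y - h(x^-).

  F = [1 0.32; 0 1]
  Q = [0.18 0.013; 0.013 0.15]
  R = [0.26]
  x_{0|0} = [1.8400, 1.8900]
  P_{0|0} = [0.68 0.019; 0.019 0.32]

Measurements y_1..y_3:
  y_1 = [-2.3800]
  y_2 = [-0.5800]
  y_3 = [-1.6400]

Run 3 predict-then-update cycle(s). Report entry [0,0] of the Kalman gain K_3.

step 1: x^-=[2.4448, 1.8900]  P^-=[0.9049 0.1344; 0.1344 0.4700]  H_jac=[0.7912 0.6116]  S=[1.1323]  K=[0.7049; 0.3478]  nu=[-5.4702]  x^+=[-1.4110, -0.0124]  P^+=[0.3423 -0.1432; -0.1432 0.3330]
step 2: x^-=[-1.4150, -0.0124]  P^-=[0.4648 -0.0236; -0.0236 0.4830]  H_jac=[-1.0000 -0.0088]  S=[0.7244]  K=[-0.6413; 0.0267]  nu=[-1.9951]  x^+=[-0.1355, -0.0657]  P^+=[0.1669 -0.0112; -0.0112 0.4825]
step 3: x^-=[-0.1565, -0.0657]  P^-=[0.3891 0.1562; 0.1562 0.6325]  H_jac=[-0.9220 -0.3872]  S=[0.7972]  K=[-0.5259; -0.4879]  nu=[-1.8098]  x^+=[0.7953, 0.8173]  P^+=[0.1686 -0.0483; -0.0483 0.4427]

K[0,0] = -0.5259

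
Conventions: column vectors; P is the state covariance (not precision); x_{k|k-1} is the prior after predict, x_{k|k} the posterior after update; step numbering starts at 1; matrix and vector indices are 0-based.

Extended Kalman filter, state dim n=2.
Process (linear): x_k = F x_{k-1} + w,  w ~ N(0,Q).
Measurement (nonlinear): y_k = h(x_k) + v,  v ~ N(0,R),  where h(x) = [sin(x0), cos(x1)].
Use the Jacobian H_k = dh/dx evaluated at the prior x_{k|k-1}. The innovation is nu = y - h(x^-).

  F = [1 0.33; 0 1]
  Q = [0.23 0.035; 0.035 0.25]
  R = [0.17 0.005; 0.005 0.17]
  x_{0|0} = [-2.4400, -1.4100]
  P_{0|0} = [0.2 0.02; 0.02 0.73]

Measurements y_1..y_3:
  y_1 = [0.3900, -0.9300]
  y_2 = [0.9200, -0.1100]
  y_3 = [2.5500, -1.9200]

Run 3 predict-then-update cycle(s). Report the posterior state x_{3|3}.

step 1: x^-=[-2.9053, -1.4100]  P^-=[0.5227 0.2959; 0.2959 0.9800]  H_jac=[-0.9722 0.0000; 0.0000 0.9871]  S=[0.6641 -0.2790; -0.2790 1.1249]  K=[-0.7325 0.0780; -0.0803 0.8400]  nu=[0.6241, -1.0901]  x^+=[-3.4475, -2.3759]  P^+=[0.1277 0.0097; 0.0097 0.1443]
step 2: x^-=[-4.2315, -2.3759]  P^-=[0.3798 0.0923; 0.0923 0.3943]  H_jac=[-0.4626 0.0000; 0.0000 0.6931]  S=[0.2513 -0.0246; -0.0246 0.3594]  K=[-0.6864 0.1311; -0.0962 0.7538]  nu=[0.0334, 0.6109]  x^+=[-4.1744, -1.9186]  P^+=[0.2508 0.0272; 0.0272 0.1842]
step 3: x^-=[-4.8075, -1.9186]  P^-=[0.5188 0.1230; 0.1230 0.4342]  H_jac=[0.0950 0.0000; 0.0000 0.9401]  S=[0.1747 0.0160; 0.0160 0.5537]  K=[0.2637 0.2012; -0.0006 0.7372]  nu=[1.5545, -1.5791]  x^+=[-4.7153, -3.0836]  P^+=[0.4826 0.0378; 0.0378 0.1333]

x_post = [-4.7153, -3.0836]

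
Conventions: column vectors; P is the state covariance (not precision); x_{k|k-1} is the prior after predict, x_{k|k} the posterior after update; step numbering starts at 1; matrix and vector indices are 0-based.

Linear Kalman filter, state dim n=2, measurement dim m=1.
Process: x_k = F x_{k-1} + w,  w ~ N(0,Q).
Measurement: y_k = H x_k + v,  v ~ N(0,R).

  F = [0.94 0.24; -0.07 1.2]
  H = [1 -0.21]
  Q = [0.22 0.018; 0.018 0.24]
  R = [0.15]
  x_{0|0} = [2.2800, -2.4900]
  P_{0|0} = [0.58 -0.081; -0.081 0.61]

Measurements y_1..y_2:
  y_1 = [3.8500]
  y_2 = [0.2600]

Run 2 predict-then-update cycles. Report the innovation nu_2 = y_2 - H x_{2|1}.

step 1: x^-=[1.5456, -3.1476]  P^-=[0.7311 0.0655; 0.0655 1.1348]  S=[0.9036]  K=[0.7938; -0.1912]  nu=[1.6434]  x^+=[2.8502, -3.4619]  P^+=[0.1616 0.2027; 0.2027 1.1018]
step 2: x^-=[1.8483, -4.3538]  P^-=[0.5177 0.5499; 0.5499 1.7933]  S=[0.5159]  K=[0.7798; 0.3360]  nu=[-2.5026]  x^+=[-0.1032, -5.1946]  P^+=[0.2041 0.4148; 0.4148 1.7351]

innov = [-2.5026]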